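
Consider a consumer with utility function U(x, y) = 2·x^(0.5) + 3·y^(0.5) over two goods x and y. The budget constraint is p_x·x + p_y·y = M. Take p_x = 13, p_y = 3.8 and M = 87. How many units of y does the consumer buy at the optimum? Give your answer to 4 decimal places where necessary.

From the CES first-order condition, (2/3)·(y/x)^(0.5) = p_x/p_y.
Hence y/x = ((3/2)·p_x/p_y)^(1/(0.5)), i.e. raised to the 2 power.
Substitute y = (y/x)·x into the budget: x* = M/(p_x + p_y·(y/x)).
Numerically y/x = 26.333102, so x* = 87/(13 + 3.8·26.333102) = 0.7695 and y* = 26.333102·0.7695 = 20.2624.

y* = 20.2624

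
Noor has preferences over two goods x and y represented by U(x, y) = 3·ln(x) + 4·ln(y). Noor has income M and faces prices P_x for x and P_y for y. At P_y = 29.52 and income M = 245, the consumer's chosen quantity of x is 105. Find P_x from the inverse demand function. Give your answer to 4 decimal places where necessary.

The MRS is (3/4)·y/x. Set MRS = P_x/P_y.
So 3·P_y·y = 4·P_x·x; combined with the budget, a share 3/7 of income goes to x.
Demand: x*(P_x,P_y,M) = 3/7·M/P_x and y* = 4/7·M/P_y.
Set x* = 105 in the demand function and solve for P_x: P_x = 1.

P_x = 1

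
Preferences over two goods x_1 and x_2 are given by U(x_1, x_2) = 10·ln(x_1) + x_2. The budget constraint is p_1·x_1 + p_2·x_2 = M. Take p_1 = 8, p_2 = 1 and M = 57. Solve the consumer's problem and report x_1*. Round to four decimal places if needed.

x_1* = 1.25

MU_x_1 = 10/x_1, MU_x_2 = 1. Tangency: 10/x_1 = p_1/p_2.
So x_1*(p_1,p_2) = 10·p_2/p_1, independent of income; and x_2* = (M − 10·p_2)/p_2.
At the given prices: x_1* = 10·1/8 = 1.25.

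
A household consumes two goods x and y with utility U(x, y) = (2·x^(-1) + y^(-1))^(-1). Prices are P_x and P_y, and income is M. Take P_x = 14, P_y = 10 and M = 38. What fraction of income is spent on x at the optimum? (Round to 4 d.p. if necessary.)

share on x = 0.6259

Substitute y = (y/x)·x into the budget: x* = M/(P_x + P_y·(y/x)).
Numerically y/x = 0.83666, so x* = 38/(14 + 10·0.83666) = 1.699 and y* = 0.83666·1.699 = 1.4215.
Expenditure on x: 14·1.699 = 23.7855; share = 0.6259.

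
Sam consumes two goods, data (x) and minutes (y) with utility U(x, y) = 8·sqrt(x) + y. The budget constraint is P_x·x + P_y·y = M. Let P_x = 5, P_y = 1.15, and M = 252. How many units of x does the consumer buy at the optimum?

x* = 0.8464

MU_x = 4/√x, MU_y = 1. Tangency: 4/√x = P_x/P_y.
Solve: √x = 4·P_y/P_x, so x*(P_x,P_y) = (4·P_y/P_x)², and y* = (M − P_x·x*)/P_y.
Plugging in: x* = (4·1.15/5)² = 0.8464.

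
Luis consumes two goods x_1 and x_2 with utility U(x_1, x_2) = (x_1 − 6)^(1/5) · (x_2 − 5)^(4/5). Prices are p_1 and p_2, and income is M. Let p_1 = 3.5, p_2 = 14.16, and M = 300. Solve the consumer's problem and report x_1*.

MRS = (1/4)·(x_2−5)/(x_1−6). Tangency with p_1/p_2 gives x_2−5 = 4·(p_1/p_2)·(x_1−6).
Substituting into the budget: x_1* = 6 + 0.2·(M − 6·p_1 − 5·p_2)/p_1, and x_2* = 5 + 0.8·(…)/p_2.
Discretionary income = 300 − 6·3.5 − 5·14.16 = 208.2; x_1* = 6 + 0.2·208.2/3.5 = 17.8971.

x_1* = 17.8971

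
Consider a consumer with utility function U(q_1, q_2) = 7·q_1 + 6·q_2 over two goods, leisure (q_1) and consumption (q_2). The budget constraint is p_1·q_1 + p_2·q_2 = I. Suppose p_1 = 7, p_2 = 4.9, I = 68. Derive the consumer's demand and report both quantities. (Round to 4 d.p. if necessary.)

Numerically: q_1* = 0, q_2* = 13.8776.

q_1* = 0, q_2* = 13.8776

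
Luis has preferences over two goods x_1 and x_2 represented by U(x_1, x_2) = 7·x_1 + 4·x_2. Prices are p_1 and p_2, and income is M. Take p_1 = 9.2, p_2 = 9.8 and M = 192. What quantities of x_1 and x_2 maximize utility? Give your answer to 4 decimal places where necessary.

x_1* = 20.8696, x_2* = 0

Perfect substitutes: compare marginal utility per dollar. 7/p_1 vs 4/p_2 → 0.7609 vs 0.4082.
x_1 gives more utility per dollar, so spend all income on x_1: x_1* = M/p_1, x_2* = 0.
Numerically: x_1* = 20.8696, x_2* = 0.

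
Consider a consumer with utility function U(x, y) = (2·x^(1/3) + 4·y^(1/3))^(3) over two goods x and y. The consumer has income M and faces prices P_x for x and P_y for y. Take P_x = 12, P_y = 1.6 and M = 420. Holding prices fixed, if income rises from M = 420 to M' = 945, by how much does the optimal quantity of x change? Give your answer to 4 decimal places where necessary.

Δx* = 5.0023

Substitute y = (y/x)·x into the budget: x* = M/(P_x + P_y·(y/x)).
Numerically y/x = 58.09475, so x* = 420/(12 + 1.6·58.09475) = 4.0018.
At M' = 945: x* = 9.0042. Change: 9.0042 − 4.0018 = 5.0023.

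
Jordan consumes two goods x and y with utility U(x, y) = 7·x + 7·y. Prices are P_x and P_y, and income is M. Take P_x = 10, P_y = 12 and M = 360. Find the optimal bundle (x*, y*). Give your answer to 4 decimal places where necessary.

x* = 36, y* = 0

Linear utility — the consumer picks whichever good has higher MU/price: 7/10 = 0.7 vs 7/12 = 0.5833.
x gives more utility per dollar, so spend all income on x: x* = M/P_x, y* = 0.
Numerically: x* = 36, y* = 0.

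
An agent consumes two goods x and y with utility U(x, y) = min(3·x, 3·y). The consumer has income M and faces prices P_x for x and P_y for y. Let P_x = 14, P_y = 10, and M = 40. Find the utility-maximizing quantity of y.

y* = 1.6667

With perfect complements, no substitution: consume in ratio x:y = 3:3.
Budget: P_x·x + P_y·x = M, so (3·P_x + 3·P_y)·x = 3·M.
Demand: x*(P_x,P_y,M) = 3·M/(3·P_x + 3·P_y), y* = 3·M/(3·P_x + 3·P_y).
Here 3·14 + 3·10 = 72, giving y* = 1.6667.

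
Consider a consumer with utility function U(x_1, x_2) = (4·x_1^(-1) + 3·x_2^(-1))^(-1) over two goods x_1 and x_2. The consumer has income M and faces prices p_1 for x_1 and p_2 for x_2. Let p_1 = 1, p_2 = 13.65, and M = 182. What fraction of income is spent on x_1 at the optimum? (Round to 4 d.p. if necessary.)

share on x_1 = 0.2381

MRS = MU_x_1/MU_x_2 = (4/3)·(x_2/x_1)^(2). Set equal to p_1/p_2.
Hence x_2/x_1 = ((3/4)·p_1/p_2)^(1/(2)), i.e. raised to the 0.5 power.
With the ratio pinned down, the budget gives x_1* = M/(p_1 + p_2·(x_2/x_1)) and x_2* = (x_2/x_1)·x_1*.
Numerically x_2/x_1 = 0.234404, so x_1* = 182/(1 + 13.65·0.234404) = 43.3374 and x_2* = 0.234404·43.3374 = 10.1584.
Expenditure on x_1: 1·43.3374 = 43.3374; share = 0.2381.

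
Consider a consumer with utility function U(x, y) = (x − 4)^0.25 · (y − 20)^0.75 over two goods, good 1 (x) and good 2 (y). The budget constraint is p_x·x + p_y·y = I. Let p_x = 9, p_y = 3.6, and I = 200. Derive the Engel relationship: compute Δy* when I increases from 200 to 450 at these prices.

After buying the subsistence bundle (4, 20), a share 0.25 of the remaining income goes to x: x* = 4 + 0.25·(I − 4p_x − 20p_y)/p_x.
Discretionary income = 200 − 4·9 − 20·3.6 = 92; y* = 20 + 0.75·92/3.6 = 39.1667.
At I' = 450: y* = 91.25. Change: 91.25 − 39.1667 = 52.0833.

Δy* = 52.0833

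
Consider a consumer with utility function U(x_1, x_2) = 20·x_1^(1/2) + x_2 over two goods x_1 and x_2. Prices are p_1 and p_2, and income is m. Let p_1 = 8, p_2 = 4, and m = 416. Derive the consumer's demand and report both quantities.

MU_x_1 = 10/√x_1, MU_x_2 = 1. Tangency: 10/√x_1 = p_1/p_2.
Solve: √x_1 = 10·p_2/p_1, so x_1*(p_1,p_2) = (10·p_2/p_1)², and x_2* = (m − p_1·x_1*)/p_2.
Plugging in: x_1* = (10·4/8)² = 25, x_2* = 54.

x_1* = 25, x_2* = 54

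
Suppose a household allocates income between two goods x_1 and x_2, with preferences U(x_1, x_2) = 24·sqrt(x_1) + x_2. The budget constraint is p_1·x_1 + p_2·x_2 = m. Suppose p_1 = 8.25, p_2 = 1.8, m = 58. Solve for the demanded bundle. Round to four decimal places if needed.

MU_x_1 = 12/√x_1, MU_x_2 = 1. Tangency: 12/√x_1 = p_1/p_2.
Thus x_1* = (12·p_2/p_1)² — independent of m — with the rest of income spent on x_2.
Plugging in: x_1* = (12·1.8/8.25)² = 6.8549, x_2* = 0.804.

x_1* = 6.8549, x_2* = 0.804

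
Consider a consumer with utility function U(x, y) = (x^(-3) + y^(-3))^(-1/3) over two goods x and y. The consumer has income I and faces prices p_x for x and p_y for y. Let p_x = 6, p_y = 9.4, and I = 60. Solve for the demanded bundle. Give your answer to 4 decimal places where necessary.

From the CES first-order condition, (y/x)^(4) = p_x/p_y.
Solve for the ratio: y/x = [p_x/p_y]^(0.25).
Substitute y = (y/x)·x into the budget: x* = I/(p_x + p_y·(y/x)).
Numerically y/x = 0.893832, so x* = 60/(6 + 9.4·0.893832) = 4.1661 and y* = 0.893832·4.1661 = 3.7238.

x* = 4.1661, y* = 3.7238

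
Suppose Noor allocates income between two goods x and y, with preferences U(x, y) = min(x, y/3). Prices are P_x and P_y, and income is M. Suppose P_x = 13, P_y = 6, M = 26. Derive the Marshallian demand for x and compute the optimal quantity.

Here 13 + 3·6 = 31, giving x* = 0.8387.

x* = 0.8387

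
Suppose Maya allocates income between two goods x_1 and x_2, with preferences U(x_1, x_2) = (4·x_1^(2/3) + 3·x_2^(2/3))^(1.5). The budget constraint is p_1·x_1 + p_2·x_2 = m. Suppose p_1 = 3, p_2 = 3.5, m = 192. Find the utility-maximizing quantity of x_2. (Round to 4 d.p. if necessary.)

MU_x_1 ∝ 4·x_1^(-1/3), MU_x_2 ∝ 3·x_2^(-1/3), so MRS = (4/3)·(x_2/x_1)^(1/3) = p_1/p_2.
Solve for the ratio: x_2/x_1 = [(3/4)·p_1/p_2]^(3).
With the ratio pinned down, the budget gives x_1* = m/(p_1 + p_2·(x_2/x_1)) and x_2* = (x_2/x_1)·x_1*.
Numerically x_2/x_1 = 0.265671, so x_1* = 192/(3 + 3.5·0.265671) = 48.8569 and x_2* = 0.265671·48.8569 = 12.9798.

x_2* = 12.9798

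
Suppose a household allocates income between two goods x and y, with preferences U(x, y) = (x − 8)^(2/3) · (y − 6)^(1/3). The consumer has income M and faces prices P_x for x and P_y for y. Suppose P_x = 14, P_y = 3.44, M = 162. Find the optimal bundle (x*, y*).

Substituting into the budget: x* = 8 + 2/3·(M − 8·P_x − 6·P_y)/P_x, and y* = 6 + 1/3·(…)/P_y.
Discretionary income = 162 − 8·14 − 6·3.44 = 29.36; x* = 8 + 2/3·29.36/14 = 9.3981; y* = 6 + 1/3·29.36/3.44 = 8.845.

x* = 9.3981, y* = 8.845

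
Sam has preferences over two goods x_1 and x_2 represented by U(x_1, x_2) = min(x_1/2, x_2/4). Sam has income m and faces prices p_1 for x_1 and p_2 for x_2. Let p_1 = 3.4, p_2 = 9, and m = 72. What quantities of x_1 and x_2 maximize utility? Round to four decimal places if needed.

x_1* = 3.3645, x_2* = 6.729

Demand: x_1*(p_1,p_2,m) = 2·m/(2·p_1 + 4·p_2), x_2* = 4·m/(2·p_1 + 4·p_2).
Here 2·3.4 + 4·9 = 42.8, giving x_1* = 3.3645 and x_2* = 6.729.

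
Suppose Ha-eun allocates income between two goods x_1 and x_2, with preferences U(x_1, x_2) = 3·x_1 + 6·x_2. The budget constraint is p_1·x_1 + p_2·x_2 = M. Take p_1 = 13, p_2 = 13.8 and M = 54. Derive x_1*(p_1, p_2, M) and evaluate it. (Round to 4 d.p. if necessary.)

x_1* = 0

Perfect substitutes: compare marginal utility per dollar. 3/p_1 vs 6/p_2 → 0.2308 vs 0.4348.
x_2 gives more utility per dollar, so spend all income on x_2: x_2* = M/p_2, x_1* = 0.
Numerically: x_1* = 0, x_2* = 3.913.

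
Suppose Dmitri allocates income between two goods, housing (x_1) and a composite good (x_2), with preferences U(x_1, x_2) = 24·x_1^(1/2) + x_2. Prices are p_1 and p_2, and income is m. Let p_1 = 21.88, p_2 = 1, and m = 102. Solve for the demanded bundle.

Set MRS = p_1/p_2: 12·x_1^(−1/2) = p_1/p_2.
Solve: √x_1 = 12·p_2/p_1, so x_1*(p_1,p_2) = (12·p_2/p_1)², and x_2* = (m − p_1·x_1*)/p_2.
Plugging in: x_1* = (12·1/21.88)² = 0.3008, x_2* = 95.4186.

x_1* = 0.3008, x_2* = 95.4186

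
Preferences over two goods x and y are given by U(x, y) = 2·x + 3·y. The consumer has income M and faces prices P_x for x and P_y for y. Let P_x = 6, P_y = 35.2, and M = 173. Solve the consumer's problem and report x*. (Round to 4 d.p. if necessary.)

x* = 28.8333

Linear utility — the consumer picks whichever good has higher MU/price: 2/6 = 0.3333 vs 3/35.2 = 0.0852.
x gives more utility per dollar, so spend all income on x: x* = M/P_x, y* = 0.
Numerically: x* = 28.8333, y* = 0.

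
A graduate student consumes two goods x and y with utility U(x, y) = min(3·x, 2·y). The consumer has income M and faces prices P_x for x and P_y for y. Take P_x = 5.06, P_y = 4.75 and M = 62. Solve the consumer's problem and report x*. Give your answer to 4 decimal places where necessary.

With perfect complements, no substitution: consume in ratio x:y = 2:3.
Budget: P_x·x + P_y·(3/2)·x = M, so (2·P_x + 3·P_y)·x = 2·M.
Demand: x*(P_x,P_y,M) = 2·M/(2·P_x + 3·P_y), y* = 3·M/(2·P_x + 3·P_y).
Here 2·5.06 + 3·4.75 = 24.37, giving x* = 5.0882.

x* = 5.0882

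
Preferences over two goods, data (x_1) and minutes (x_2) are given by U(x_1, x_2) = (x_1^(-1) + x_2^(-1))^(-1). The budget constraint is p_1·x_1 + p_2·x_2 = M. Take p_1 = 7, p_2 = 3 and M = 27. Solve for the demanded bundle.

x_1* = 2.3311, x_2* = 3.5608

From the CES first-order condition, (x_2/x_1)^(2) = p_1/p_2.
Solve for the ratio: x_2/x_1 = [p_1/p_2]^(0.5).
Substitute x_2 = (x_2/x_1)·x_1 into the budget: x_1* = M/(p_1 + p_2·(x_2/x_1)).
Numerically x_2/x_1 = 1.527525, so x_1* = 27/(7 + 3·1.527525) = 2.3311 and x_2* = 1.527525·2.3311 = 3.5608.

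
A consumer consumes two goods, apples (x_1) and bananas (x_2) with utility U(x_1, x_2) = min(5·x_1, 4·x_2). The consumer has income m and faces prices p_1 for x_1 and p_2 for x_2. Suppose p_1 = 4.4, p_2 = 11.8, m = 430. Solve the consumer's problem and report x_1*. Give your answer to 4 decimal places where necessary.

Leontief preferences: the optimum is at the kink where x_1/4 = x_2/5, i.e. x_2 = (5/4)·x_1.
Budget: p_1·x_1 + p_2·(5/4)·x_1 = m, so (4·p_1 + 5·p_2)·x_1 = 4·m.
Demand: x_1*(p_1,p_2,m) = 4·m/(4·p_1 + 5·p_2), x_2* = 5·m/(4·p_1 + 5·p_2).
Here 4·4.4 + 5·11.8 = 76.6, giving x_1* = 22.4543.

x_1* = 22.4543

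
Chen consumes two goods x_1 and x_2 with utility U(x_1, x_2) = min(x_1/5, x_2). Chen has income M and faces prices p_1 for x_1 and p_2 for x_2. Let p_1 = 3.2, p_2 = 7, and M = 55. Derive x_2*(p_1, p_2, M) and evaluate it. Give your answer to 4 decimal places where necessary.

x_2* = 2.3913

Here 5·3.2 + 7 = 23, giving x_2* = 2.3913.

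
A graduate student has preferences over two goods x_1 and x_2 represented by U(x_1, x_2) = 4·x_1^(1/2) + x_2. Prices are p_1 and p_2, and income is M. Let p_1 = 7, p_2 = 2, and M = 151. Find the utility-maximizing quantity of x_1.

x_1* = 0.3265

MU_x_1 = 2/√x_1, MU_x_2 = 1. Tangency: 2/√x_1 = p_1/p_2.
Solve: √x_1 = 2·p_2/p_1, so x_1*(p_1,p_2) = (2·p_2/p_1)², and x_2* = (M − p_1·x_1*)/p_2.
Plugging in: x_1* = (2·2/7)² = 0.3265.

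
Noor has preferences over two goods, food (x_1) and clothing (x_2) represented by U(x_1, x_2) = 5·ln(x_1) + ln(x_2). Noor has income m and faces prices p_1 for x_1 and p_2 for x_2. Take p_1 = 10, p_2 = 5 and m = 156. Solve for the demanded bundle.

x_1* = 13, x_2* = 5.2

Demand: x_1*(p_1,p_2,m) = 5/6·m/p_1 and x_2* = 1/6·m/p_2.
At p_1=10, p_2=5, m=156: x_1* = 5/6·156/10 = 13, x_2* = 5.2.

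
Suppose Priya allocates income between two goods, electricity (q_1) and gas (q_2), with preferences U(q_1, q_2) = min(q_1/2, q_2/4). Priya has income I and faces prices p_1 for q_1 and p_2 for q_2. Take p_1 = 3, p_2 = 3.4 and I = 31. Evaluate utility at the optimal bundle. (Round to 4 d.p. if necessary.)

Leontief preferences: the optimum is at the kink where q_1/2 = q_2/4, i.e. q_2 = 2·q_1.
Budget: p_1·q_1 + p_2·2·q_1 = I, so (2·p_1 + 4·p_2)·q_1 = 2·I.
Demand: q_1*(p_1,p_2,I) = 2·I/(2·p_1 + 4·p_2), q_2* = 4·I/(2·p_1 + 4·p_2).
Here 2·3 + 4·3.4 = 19.6, giving q_1* = 3.1633 and q_2* = 6.3265.
Utility at the optimum: U(3.1633, 6.3265) = 1.5816.

V = 1.5816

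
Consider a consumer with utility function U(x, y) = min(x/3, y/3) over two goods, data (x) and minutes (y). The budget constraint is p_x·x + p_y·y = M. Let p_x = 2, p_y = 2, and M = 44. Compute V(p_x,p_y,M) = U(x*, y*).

Here 3·2 + 3·2 = 12, giving x* = 11 and y* = 11.
Utility at the optimum: U(11, 11) = 3.6667.

V = 3.6667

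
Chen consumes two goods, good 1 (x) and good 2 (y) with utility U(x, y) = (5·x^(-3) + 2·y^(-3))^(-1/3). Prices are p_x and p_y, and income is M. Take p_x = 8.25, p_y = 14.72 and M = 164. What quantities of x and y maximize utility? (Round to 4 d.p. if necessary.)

Numerically y/x = 0.6881, so x* = 164/(8.25 + 14.72·0.6881) = 8.9233 and y* = 0.6881·8.9233 = 6.1401.

x* = 8.9233, y* = 6.1401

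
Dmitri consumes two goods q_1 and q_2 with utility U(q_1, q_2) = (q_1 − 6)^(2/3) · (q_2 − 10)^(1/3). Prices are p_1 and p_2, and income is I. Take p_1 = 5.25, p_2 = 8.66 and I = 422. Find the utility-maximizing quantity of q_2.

Let q_1' = q_1−6, q_2' = q_2−10. MRS = 2·q_2'/q_1' = p_1/p_2.
After buying the subsistence bundle (6, 10), a share 2/3 of the remaining income goes to q_1: q_1* = 6 + 2/3·(I − 6p_1 − 10p_2)/p_1.
Discretionary income = 422 − 6·5.25 − 10·8.66 = 303.9; q_2* = 10 + 1/3·303.9/8.66 = 21.6975.

q_2* = 21.6975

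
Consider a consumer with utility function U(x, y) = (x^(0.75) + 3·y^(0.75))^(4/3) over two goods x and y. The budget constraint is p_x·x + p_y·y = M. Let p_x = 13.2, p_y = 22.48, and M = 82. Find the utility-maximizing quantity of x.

x* = 0.357

MU_x ∝ x^(-0.25), MU_y ∝ 3·y^(-0.25), so MRS = (1/3)·(y/x)^(0.25) = p_x/p_y.
Solve for the ratio: y/x = [3·p_x/p_y]^(4).
With the ratio pinned down, the budget gives x* = M/(p_x + p_y·(y/x)) and y* = (y/x)·x*.
Numerically y/x = 9.629318, so x* = 82/(13.2 + 22.48·9.629318) = 0.357.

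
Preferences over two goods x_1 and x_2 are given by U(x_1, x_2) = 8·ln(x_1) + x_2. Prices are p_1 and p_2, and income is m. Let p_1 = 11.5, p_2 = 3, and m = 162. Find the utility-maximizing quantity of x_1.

So x_1*(p_1,p_2) = 8·p_2/p_1, independent of income; and x_2* = (m − 8·p_2)/p_2.
At the given prices: x_1* = 8·3/11.5 = 2.087.

x_1* = 2.087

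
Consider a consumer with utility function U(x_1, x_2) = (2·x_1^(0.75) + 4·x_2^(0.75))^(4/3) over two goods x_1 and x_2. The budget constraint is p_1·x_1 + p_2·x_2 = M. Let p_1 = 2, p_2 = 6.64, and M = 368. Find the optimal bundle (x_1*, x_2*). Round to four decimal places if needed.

From the CES first-order condition, (1/2)·(x_2/x_1)^(0.25) = p_1/p_2.
Hence x_2/x_1 = (2·p_1/p_2)^(1/(0.25)), i.e. raised to the 4 power.
With the ratio pinned down, the budget gives x_1* = M/(p_1 + p_2·(x_2/x_1)) and x_2* = (x_2/x_1)·x_1*.
Numerically x_2/x_1 = 0.131695, so x_1* = 368/(2 + 6.64·0.131695) = 128.0244 and x_2* = 0.131695·128.0244 = 16.8601.

x_1* = 128.0244, x_2* = 16.8601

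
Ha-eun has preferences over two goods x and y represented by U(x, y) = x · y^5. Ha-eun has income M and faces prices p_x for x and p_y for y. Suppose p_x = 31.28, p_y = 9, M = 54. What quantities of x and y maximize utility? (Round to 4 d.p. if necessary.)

Tangency: MRS = (1/5)·y/x = p_x/p_y.
So p_y·y = 5·p_x·x; combined with the budget, a share 1/6 of income goes to x.
Demand: x*(p_x,p_y,M) = 1/6·M/p_x and y* = 5/6·M/p_y.
At p_x=31.28, p_y=9, M=54: x* = 1/6·54/31.28 = 0.2877, y* = 5.

x* = 0.2877, y* = 5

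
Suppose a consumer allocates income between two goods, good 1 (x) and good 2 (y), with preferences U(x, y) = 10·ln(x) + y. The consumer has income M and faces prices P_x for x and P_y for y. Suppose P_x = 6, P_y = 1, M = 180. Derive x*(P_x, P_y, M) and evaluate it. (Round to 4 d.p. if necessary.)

x* = 1.6667

Set MRS = P_x/P_y: (10/x)/1 = P_x/P_y.
So x*(P_x,P_y) = 10·P_y/P_x, independent of income; and y* = (M − 10·P_y)/P_y.
At the given prices: x* = 10·1/6 = 1.6667.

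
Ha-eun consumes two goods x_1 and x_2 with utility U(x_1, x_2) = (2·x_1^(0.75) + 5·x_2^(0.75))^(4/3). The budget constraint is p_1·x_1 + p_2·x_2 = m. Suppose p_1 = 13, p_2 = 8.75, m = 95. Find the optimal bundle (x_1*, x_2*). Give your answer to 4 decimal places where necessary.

MU_x_1 ∝ 2·x_1^(-0.25), MU_x_2 ∝ 5·x_2^(-0.25), so MRS = (2/5)·(x_2/x_1)^(0.25) = p_1/p_2.
Hence x_2/x_1 = ((5/2)·p_1/p_2)^(1/(0.25)), i.e. raised to the 4 power.
With the ratio pinned down, the budget gives x_1* = m/(p_1 + p_2·(x_2/x_1)) and x_2* = (x_2/x_1)·x_1*.
Numerically x_2/x_1 = 190.327364, so x_1* = 95/(13 + 8.75·190.327364) = 0.0566 and x_2* = 190.327364·0.0566 = 10.773.

x_1* = 0.0566, x_2* = 10.773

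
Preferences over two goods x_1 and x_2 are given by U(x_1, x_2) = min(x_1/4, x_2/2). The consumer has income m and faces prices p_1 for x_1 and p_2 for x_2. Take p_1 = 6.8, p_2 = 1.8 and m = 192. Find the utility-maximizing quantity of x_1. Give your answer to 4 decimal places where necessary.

Leontief preferences: the optimum is at the kink where x_1/4 = x_2/2, i.e. x_2 = (1/2)·x_1.
Budget: p_1·x_1 + p_2·(1/2)·x_1 = m, so (4·p_1 + 2·p_2)·x_1 = 4·m.
Demand: x_1*(p_1,p_2,m) = 4·m/(4·p_1 + 2·p_2), x_2* = 2·m/(4·p_1 + 2·p_2).
Here 4·6.8 + 2·1.8 = 30.8, giving x_1* = 24.9351.

x_1* = 24.9351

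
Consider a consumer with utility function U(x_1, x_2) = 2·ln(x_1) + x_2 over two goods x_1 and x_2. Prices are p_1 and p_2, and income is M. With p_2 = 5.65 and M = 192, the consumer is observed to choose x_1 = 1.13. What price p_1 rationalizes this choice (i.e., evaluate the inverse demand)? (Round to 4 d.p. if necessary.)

Set MRS = p_1/p_2: (2/x_1)/1 = p_1/p_2.
So x_1*(p_1,p_2) = 2·p_2/p_1, independent of income; and x_2* = (M − 2·p_2)/p_2.
Set x_1* = 1.13 in the demand function and solve for p_1: p_1 = 10.

p_1 = 10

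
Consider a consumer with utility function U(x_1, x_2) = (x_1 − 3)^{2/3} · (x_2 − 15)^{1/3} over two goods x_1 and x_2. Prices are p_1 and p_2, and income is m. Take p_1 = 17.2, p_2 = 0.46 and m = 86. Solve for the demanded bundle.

Let x_1' = x_1−3, x_2' = x_2−15. MRS = 2·x_2'/x_1' = p_1/p_2.
After buying the subsistence bundle (3, 15), a share 2/3 of the remaining income goes to x_1: x_1* = 3 + 2/3·(m − 3p_1 − 15p_2)/p_1.
Discretionary income = 86 − 3·17.2 − 15·0.46 = 27.5; x_1* = 3 + 2/3·27.5/17.2 = 4.0659; x_2* = 15 + 1/3·27.5/0.46 = 34.9275.

x_1* = 4.0659, x_2* = 34.9275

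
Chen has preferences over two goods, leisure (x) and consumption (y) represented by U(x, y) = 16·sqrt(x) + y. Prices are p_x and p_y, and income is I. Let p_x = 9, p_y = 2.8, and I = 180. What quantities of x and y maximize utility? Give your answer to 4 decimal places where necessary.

Set MRS = p_x/p_y: 8·x^(−1/2) = p_x/p_y.
Solve: √x = 8·p_y/p_x, so x*(p_x,p_y) = (8·p_y/p_x)², and y* = (I − p_x·x*)/p_y.
Plugging in: x* = (8·2.8/9)² = 6.1946, y* = 44.3746.

x* = 6.1946, y* = 44.3746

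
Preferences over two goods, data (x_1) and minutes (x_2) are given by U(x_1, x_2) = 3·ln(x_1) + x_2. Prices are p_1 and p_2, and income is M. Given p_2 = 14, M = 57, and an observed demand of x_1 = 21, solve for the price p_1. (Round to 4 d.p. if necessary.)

Set MRS = p_1/p_2: (3/x_1)/1 = p_1/p_2.
So x_1*(p_1,p_2) = 3·p_2/p_1, independent of income; and x_2* = (M − 3·p_2)/p_2.
Set x_1* = 21 in the demand function and solve for p_1: p_1 = 2.

p_1 = 2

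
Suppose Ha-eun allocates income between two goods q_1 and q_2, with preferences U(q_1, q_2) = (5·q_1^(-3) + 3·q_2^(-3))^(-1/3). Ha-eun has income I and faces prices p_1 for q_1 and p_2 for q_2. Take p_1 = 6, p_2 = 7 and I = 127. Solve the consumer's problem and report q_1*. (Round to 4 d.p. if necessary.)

MRS = MU_q_1/MU_q_2 = (5/3)·(q_2/q_1)^(4). Set equal to p_1/p_2.
Solve for the ratio: q_2/q_1 = [(3/5)·p_1/p_2]^(0.25).
Substitute q_2 = (q_2/q_1)·q_1 into the budget: q_1* = I/(p_1 + p_2·(q_2/q_1)).
Numerically q_2/q_1 = 0.84684, so q_1* = 127/(6 + 7·0.84684) = 10.6473.

q_1* = 10.6473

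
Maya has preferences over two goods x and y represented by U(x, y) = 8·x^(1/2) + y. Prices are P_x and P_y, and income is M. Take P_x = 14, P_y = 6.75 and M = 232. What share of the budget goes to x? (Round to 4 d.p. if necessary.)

Plugging in: x* = (4·6.75/14)² = 3.7194, y* = 26.6561.
Expenditure on x: 14·3.7194 = 52.0714; share = 0.2244.

share on x = 0.2244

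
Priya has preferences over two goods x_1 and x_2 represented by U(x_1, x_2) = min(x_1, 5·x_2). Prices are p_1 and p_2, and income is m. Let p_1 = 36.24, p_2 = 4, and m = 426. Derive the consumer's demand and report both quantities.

Leontief preferences: the optimum is at the kink where x_1/5 = x_2/1, i.e. x_2 = (1/5)·x_1.
Budget: p_1·x_1 + p_2·(1/5)·x_1 = m, so (5·p_1 + p_2)·x_1 = 5·m.
Demand: x_1*(p_1,p_2,m) = 5·m/(5·p_1 + p_2), x_2* = m/(5·p_1 + p_2).
Here 5·36.24 + 4 = 185.2, giving x_1* = 11.5011 and x_2* = 2.3002.

x_1* = 11.5011, x_2* = 2.3002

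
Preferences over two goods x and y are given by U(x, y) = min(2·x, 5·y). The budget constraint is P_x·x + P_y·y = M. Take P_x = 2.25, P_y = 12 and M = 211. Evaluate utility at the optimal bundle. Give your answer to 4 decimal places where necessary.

V = 59.8582

Leontief preferences: the optimum is at the kink where x/5 = y/2, i.e. y = (2/5)·x.
Budget: P_x·x + P_y·(2/5)·x = M, so (5·P_x + 2·P_y)·x = 5·M.
Demand: x*(P_x,P_y,M) = 5·M/(5·P_x + 2·P_y), y* = 2·M/(5·P_x + 2·P_y).
Here 5·2.25 + 2·12 = 35.25, giving x* = 29.9291 and y* = 11.9716.
Utility at the optimum: U(29.9291, 11.9716) = 59.8582.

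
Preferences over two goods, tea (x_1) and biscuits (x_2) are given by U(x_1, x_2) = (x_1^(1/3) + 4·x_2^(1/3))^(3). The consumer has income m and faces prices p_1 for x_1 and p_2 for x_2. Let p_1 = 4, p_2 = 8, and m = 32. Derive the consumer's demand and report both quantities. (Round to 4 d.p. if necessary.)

MRS = MU_x_1/MU_x_2 = (1/4)·(x_2/x_1)^(2/3). Set equal to p_1/p_2.
Hence x_2/x_1 = (4·p_1/p_2)^(1/(2/3)), i.e. raised to the 1.5 power.
Substitute x_2 = (x_2/x_1)·x_1 into the budget: x_1* = m/(p_1 + p_2·(x_2/x_1)).
Numerically x_2/x_1 = 2.828427, so x_1* = 32/(4 + 8·2.828427) = 1.2018 and x_2* = 2.828427·1.2018 = 3.3991.

x_1* = 1.2018, x_2* = 3.3991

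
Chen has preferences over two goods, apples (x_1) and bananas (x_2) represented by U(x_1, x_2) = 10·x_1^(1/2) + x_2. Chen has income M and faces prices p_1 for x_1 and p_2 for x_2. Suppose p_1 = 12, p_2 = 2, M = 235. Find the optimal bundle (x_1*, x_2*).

Set MRS = p_1/p_2: 5·x_1^(−1/2) = p_1/p_2.
Solve: √x_1 = 5·p_2/p_1, so x_1*(p_1,p_2) = (5·p_2/p_1)², and x_2* = (M − p_1·x_1*)/p_2.
Plugging in: x_1* = (5·2/12)² = 0.6944, x_2* = 113.3333.

x_1* = 0.6944, x_2* = 113.3333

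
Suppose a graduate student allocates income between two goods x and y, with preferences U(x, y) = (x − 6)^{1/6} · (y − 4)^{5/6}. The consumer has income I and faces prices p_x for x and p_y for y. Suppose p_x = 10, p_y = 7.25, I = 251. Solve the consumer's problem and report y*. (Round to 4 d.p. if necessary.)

y* = 22.6207

Let x' = x−6, y' = y−4. MRS = (1/5)·y'/x' = p_x/p_y.
Substituting into the budget: x* = 6 + 1/6·(I − 6·p_x − 4·p_y)/p_x, and y* = 4 + 5/6·(…)/p_y.
Discretionary income = 251 − 6·10 − 4·7.25 = 162; y* = 4 + 5/6·162/7.25 = 22.6207.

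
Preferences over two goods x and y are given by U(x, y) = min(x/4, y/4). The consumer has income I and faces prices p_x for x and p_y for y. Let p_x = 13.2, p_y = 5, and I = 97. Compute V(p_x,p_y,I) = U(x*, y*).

V = 1.3324

Leontief preferences: the optimum is at the kink where x/4 = y/4, i.e. y = x.
Budget: p_x·x + p_y·x = I, so (4·p_x + 4·p_y)·x = 4·I.
Demand: x*(p_x,p_y,I) = 4·I/(4·p_x + 4·p_y), y* = 4·I/(4·p_x + 4·p_y).
Here 4·13.2 + 4·5 = 72.8, giving x* = 5.3297 and y* = 5.3297.
Utility at the optimum: U(5.3297, 5.3297) = 1.3324.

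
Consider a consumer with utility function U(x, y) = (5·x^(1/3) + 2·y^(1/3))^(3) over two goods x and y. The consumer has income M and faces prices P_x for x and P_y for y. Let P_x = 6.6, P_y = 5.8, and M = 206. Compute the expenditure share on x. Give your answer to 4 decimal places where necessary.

Substitute y = (y/x)·x into the budget: x* = M/(P_x + P_y·(y/x)).
Numerically y/x = 0.307089, so x* = 206/(6.6 + 5.8·0.307089) = 24.5791 and y* = 0.307089·24.5791 = 7.548.
Expenditure on x: 6.6·24.5791 = 162.2219; share = 0.7875.

share on x = 0.7875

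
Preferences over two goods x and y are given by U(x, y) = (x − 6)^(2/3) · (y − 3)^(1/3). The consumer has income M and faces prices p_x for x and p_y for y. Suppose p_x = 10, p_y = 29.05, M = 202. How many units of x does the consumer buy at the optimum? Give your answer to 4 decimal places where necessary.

x* = 9.6567

MRS = 2·(y−3)/(x−6). Tangency with p_x/p_y gives y−3 = (1/2)·(p_x/p_y)·(x−6).
Substituting into the budget: x* = 6 + 2/3·(M − 6·p_x − 3·p_y)/p_x, and y* = 3 + 1/3·(…)/p_y.
Discretionary income = 202 − 6·10 − 3·29.05 = 54.85; x* = 6 + 2/3·54.85/10 = 9.6567.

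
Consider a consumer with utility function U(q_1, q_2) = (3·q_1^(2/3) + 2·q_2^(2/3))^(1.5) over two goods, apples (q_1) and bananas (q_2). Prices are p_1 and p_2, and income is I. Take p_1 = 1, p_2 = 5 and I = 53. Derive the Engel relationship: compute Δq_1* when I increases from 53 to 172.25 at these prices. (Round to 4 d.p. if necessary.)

With the ratio pinned down, the budget gives q_1* = I/(p_1 + p_2·(q_2/q_1)) and q_2* = (q_2/q_1)·q_1*.
Numerically q_2/q_1 = 0.00237, so q_1* = 53/(1 + 5·0.00237) = 52.3792.
At I' = 172.25: q_1* = 170.2324. Change: 170.2324 − 52.3792 = 117.8532.

Δq_1* = 117.8532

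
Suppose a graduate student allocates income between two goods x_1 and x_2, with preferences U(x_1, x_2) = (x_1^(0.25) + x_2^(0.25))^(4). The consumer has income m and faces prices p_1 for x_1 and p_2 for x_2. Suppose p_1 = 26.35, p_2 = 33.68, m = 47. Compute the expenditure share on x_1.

share on x_1 = 0.5204

Numerically x_2/x_1 = 0.720905, so x_1* = 47/(26.35 + 33.68·0.720905) = 0.9283 and x_2* = 0.720905·0.9283 = 0.6692.
Expenditure on x_1: 26.35·0.9283 = 24.4608; share = 0.5204.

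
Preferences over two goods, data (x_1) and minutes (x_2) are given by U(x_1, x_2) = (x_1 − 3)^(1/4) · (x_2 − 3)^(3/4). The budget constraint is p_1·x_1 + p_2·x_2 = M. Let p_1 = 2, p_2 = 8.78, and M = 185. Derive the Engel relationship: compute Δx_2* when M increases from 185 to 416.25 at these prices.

MRS = (1/3)·(x_2−3)/(x_1−3). Tangency with p_1/p_2 gives x_2−3 = 3·(p_1/p_2)·(x_1−3).
Substituting into the budget: x_1* = 3 + 0.25·(M − 3·p_1 − 3·p_2)/p_1, and x_2* = 3 + 0.75·(…)/p_2.
Discretionary income = 185 − 3·2 − 3·8.78 = 152.66; x_2* = 3 + 0.75·152.66/8.78 = 16.0404.
At M' = 416.25: x_2* = 35.7941. Change: 35.7941 − 16.0404 = 19.7537.

Δx_2* = 19.7537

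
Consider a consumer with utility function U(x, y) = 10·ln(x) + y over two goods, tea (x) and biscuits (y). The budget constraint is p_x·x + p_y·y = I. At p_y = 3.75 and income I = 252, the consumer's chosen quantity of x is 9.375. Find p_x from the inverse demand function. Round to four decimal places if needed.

Set MRS = p_x/p_y: (10/x)/1 = p_x/p_y.
So x*(p_x,p_y) = 10·p_y/p_x, independent of income; and y* = (I − 10·p_y)/p_y.
Set x* = 9.375 in the demand function and solve for p_x: p_x = 4.

p_x = 4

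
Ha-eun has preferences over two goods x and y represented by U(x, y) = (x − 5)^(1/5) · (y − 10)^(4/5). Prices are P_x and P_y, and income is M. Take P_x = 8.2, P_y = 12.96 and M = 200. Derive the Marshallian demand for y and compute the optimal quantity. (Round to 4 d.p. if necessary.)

y* = 11.8148

Let x' = x−5, y' = y−10. MRS = (1/4)·y'/x' = P_x/P_y.
Substituting into the budget: x* = 5 + 0.2·(M − 5·P_x − 10·P_y)/P_x, and y* = 10 + 0.8·(…)/P_y.
Discretionary income = 200 − 5·8.2 − 10·12.96 = 29.4; y* = 10 + 0.8·29.4/12.96 = 11.8148.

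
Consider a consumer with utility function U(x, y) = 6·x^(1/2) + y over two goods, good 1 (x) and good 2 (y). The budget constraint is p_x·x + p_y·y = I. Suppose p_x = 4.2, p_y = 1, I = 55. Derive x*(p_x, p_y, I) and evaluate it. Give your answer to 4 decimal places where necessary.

x* = 0.5102

Solve: √x = 3·p_y/p_x, so x*(p_x,p_y) = (3·p_y/p_x)², and y* = (I − p_x·x*)/p_y.
Plugging in: x* = (3·1/4.2)² = 0.5102.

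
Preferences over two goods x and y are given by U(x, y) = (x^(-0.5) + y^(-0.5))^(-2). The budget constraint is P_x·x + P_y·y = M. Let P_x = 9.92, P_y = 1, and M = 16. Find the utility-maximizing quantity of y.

y* = 5.0815

MRS = MU_x/MU_y = (y/x)^(1.5). Set equal to P_x/P_y.
Hence y/x = (P_x/P_y)^(1/(1.5)), i.e. raised to the 2/3 power.
With the ratio pinned down, the budget gives x* = M/(P_x + P_y·(y/x)) and y* = (y/x)·x*.
Numerically y/x = 4.616801, so x* = 16/(9.92 + 1·4.616801) = 1.1007 and y* = 4.616801·1.1007 = 5.0815.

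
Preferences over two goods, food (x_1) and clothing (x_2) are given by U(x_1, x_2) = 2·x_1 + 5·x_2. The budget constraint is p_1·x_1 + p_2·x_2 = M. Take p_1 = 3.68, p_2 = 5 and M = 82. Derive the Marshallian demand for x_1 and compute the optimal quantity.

Perfect substitutes: compare marginal utility per dollar. 2/p_1 vs 5/p_2 → 0.5435 vs 1.
x_2 gives more utility per dollar, so spend all income on x_2: x_2* = M/p_2, x_1* = 0.
Numerically: x_1* = 0, x_2* = 16.4.

x_1* = 0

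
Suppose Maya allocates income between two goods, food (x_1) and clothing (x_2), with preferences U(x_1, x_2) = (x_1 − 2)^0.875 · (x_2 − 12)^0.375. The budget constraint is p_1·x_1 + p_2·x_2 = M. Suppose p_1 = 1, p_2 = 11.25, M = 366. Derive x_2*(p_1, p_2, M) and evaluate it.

Discretionary income = 366 − 2·1 − 12·11.25 = 229; x_2* = 12 + 0.3·229/11.25 = 18.1067.

x_2* = 18.1067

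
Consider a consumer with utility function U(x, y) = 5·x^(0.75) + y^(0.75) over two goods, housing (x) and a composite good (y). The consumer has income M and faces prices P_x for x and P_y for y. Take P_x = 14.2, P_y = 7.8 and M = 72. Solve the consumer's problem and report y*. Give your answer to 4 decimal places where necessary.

y* = 0.0883

MU_x ∝ 5·x^(-0.25), MU_y ∝ y^(-0.25), so MRS = 5·(y/x)^(0.25) = P_x/P_y.
Solve for the ratio: y/x = [(1/5)·P_x/P_y]^(4).
With the ratio pinned down, the budget gives x* = M/(P_x + P_y·(y/x)) and y* = (y/x)·x*.
Numerically y/x = 0.017575, so x* = 72/(14.2 + 7.8·0.017575) = 5.0219 and y* = 0.017575·5.0219 = 0.0883.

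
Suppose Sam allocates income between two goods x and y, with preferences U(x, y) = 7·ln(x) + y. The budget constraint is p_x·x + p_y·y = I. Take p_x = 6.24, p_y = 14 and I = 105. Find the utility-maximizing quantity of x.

x* = 15.7051

MU_x = 7/x, MU_y = 1. Tangency: 7/x = p_x/p_y.
So x*(p_x,p_y) = 7·p_y/p_x, independent of income; and y* = (I − 7·p_y)/p_y.
At the given prices: x* = 7·14/6.24 = 15.7051.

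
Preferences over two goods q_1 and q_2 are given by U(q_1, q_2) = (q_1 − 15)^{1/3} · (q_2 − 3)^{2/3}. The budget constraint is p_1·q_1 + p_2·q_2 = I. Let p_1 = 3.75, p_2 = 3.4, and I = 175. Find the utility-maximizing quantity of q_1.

q_1* = 24.6489

Let q_1' = q_1−15, q_2' = q_2−3. MRS = (1/2)·q_2'/q_1' = p_1/p_2.
After buying the subsistence bundle (15, 3), a share 1/3 of the remaining income goes to q_1: q_1* = 15 + 1/3·(I − 15p_1 − 3p_2)/p_1.
Discretionary income = 175 − 15·3.75 − 3·3.4 = 108.55; q_1* = 15 + 1/3·108.55/3.75 = 24.6489.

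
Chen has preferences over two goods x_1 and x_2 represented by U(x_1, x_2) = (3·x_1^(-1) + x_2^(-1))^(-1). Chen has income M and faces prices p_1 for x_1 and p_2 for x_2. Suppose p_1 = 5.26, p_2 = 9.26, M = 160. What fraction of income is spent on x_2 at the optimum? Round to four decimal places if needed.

From the CES first-order condition, 3·(x_2/x_1)^(2) = p_1/p_2.
Hence x_2/x_1 = ((1/3)·p_1/p_2)^(1/(2)), i.e. raised to the 0.5 power.
With the ratio pinned down, the budget gives x_1* = M/(p_1 + p_2·(x_2/x_1)) and x_2* = (x_2/x_1)·x_1*.
Numerically x_2/x_1 = 0.435138, so x_1* = 160/(5.26 + 9.26·0.435138) = 17.224 and x_2* = 0.435138·17.224 = 7.4948.
Expenditure on x_2: 9.26·7.4948 = 69.4019; share = 0.4338.

share on x_2 = 0.4338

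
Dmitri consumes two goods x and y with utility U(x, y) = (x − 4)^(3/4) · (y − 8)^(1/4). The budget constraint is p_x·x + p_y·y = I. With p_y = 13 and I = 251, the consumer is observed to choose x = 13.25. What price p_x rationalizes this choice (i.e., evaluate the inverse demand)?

This is Cobb-Douglas in (x−4, y−8): tangency gives 0.75·p_y·(y−8) = 0.25·p_x·(x−4).
Substituting into the budget: x* = 4 + 0.75·(I − 4·p_x − 8·p_y)/p_x, and y* = 8 + 0.25·(…)/p_y.
Set x* = 13.25 in the demand function and solve for p_x: p_x = 9.

p_x = 9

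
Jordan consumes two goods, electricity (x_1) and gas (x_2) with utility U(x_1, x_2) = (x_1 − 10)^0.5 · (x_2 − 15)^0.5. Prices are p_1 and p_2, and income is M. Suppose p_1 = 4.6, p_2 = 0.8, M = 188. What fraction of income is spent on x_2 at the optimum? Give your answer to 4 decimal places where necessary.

share on x_2 = 0.4096

Discretionary income = 188 − 10·4.6 − 15·0.8 = 130; x_1* = 10 + 0.5·130/4.6 = 24.1304; x_2* = 15 + 0.5·130/0.8 = 96.25.
Expenditure on x_2: 0.8·96.25 = 77; share = 0.4096.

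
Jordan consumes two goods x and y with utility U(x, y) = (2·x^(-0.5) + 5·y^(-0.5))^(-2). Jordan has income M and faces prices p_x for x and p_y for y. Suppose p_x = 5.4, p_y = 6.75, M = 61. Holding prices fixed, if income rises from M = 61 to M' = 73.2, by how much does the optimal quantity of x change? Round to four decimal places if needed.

From the CES first-order condition, (2/5)·(y/x)^(1.5) = p_x/p_y.
Hence y/x = ((5/2)·p_x/p_y)^(1/(1.5)), i.e. raised to the 2/3 power.
With the ratio pinned down, the budget gives x* = M/(p_x + p_y·(y/x)) and y* = (y/x)·x*.
Numerically y/x = 1.587401, so x* = 61/(5.4 + 6.75·1.587401) = 3.7853.
At M' = 73.2: x* = 4.5424. Change: 4.5424 − 3.7853 = 0.7571.

Δx* = 0.7571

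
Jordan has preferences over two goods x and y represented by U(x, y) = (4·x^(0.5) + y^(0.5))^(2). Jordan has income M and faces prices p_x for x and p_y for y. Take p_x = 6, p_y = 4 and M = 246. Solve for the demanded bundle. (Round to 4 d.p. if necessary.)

Substitute y = (y/x)·x into the budget: x* = M/(p_x + p_y·(y/x)).
Numerically y/x = 0.140625, so x* = 246/(6 + 4·0.140625) = 37.4857 and y* = 0.140625·37.4857 = 5.2714.

x* = 37.4857, y* = 5.2714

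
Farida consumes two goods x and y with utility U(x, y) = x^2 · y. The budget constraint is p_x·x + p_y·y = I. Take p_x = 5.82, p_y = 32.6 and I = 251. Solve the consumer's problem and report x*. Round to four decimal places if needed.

Demand: x*(p_x,p_y,I) = 2/3·I/p_x and y* = 1/3·I/p_y.
At p_x=5.82, p_y=32.6, I=251: x* = 2/3·251/5.82 = 28.7514.

x* = 28.7514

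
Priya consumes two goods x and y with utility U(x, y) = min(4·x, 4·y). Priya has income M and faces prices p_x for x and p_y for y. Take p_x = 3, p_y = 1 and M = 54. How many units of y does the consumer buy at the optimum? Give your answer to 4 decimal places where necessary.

y* = 13.5

Leontief preferences: the optimum is at the kink where x/4 = y/4, i.e. y = x.
Budget: p_x·x + p_y·x = M, so (4·p_x + 4·p_y)·x = 4·M.
Demand: x*(p_x,p_y,M) = 4·M/(4·p_x + 4·p_y), y* = 4·M/(4·p_x + 4·p_y).
Here 4·3 + 4·1 = 16, giving y* = 13.5.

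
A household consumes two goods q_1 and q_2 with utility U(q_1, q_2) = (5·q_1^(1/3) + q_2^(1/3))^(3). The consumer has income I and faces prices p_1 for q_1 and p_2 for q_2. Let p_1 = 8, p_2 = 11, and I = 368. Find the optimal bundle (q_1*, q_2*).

From the CES first-order condition, 5·(q_2/q_1)^(2/3) = p_1/p_2.
Solve for the ratio: q_2/q_1 = [(1/5)·p_1/p_2]^(1.5).
With the ratio pinned down, the budget gives q_1* = I/(p_1 + p_2·(q_2/q_1)) and q_2* = (q_2/q_1)·q_1*.
Numerically q_2/q_1 = 0.055474, so q_1* = 368/(8 + 11·0.055474) = 42.7399 and q_2* = 0.055474·42.7399 = 2.371.

q_1* = 42.7399, q_2* = 2.371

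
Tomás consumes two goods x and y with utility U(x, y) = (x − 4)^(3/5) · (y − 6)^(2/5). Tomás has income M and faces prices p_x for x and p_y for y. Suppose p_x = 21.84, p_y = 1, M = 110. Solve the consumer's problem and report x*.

This is Cobb-Douglas in (x−4, y−6): tangency gives 0.6·p_y·(y−6) = 0.4·p_x·(x−4).
Substituting into the budget: x* = 4 + 0.6·(M − 4·p_x − 6·p_y)/p_x, and y* = 6 + 0.4·(…)/p_y.
Discretionary income = 110 − 4·21.84 − 6·1 = 16.64; x* = 4 + 0.6·16.64/21.84 = 4.4571.

x* = 4.4571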